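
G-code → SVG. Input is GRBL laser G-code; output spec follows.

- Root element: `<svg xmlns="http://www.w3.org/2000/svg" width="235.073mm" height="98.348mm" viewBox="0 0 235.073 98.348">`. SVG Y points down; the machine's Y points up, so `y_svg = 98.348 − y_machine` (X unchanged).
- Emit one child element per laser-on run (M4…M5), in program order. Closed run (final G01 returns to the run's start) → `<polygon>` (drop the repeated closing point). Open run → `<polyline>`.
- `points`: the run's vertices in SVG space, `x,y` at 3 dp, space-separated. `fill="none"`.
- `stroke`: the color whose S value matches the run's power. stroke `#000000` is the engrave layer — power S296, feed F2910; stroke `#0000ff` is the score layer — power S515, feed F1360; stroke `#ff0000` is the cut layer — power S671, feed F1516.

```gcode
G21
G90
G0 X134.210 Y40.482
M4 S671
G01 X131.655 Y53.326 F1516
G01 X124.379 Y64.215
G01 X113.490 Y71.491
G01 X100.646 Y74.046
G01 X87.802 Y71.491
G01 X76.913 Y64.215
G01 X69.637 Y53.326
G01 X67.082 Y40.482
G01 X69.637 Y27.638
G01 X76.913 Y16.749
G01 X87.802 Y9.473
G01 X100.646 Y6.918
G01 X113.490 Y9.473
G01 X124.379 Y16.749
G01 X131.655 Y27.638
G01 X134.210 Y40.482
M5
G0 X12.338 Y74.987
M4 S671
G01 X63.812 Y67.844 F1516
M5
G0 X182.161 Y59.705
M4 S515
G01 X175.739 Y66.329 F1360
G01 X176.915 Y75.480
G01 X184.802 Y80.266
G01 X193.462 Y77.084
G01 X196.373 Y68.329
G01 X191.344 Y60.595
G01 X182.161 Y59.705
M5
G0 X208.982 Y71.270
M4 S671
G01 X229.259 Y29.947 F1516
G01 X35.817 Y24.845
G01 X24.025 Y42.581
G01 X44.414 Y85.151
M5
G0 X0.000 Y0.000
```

y_svg = 98.348 − y_m.

[1] S671→`#ff0000` (cut); closed run; points: 134.210,57.866 131.655,45.022 124.379,34.133 113.490,26.857 100.646,24.302 87.802,26.857 76.913,34.133 69.637,45.022 67.082,57.866 69.637,70.710 76.913,81.599 87.802,88.875 100.646,91.430 113.490,88.875 124.379,81.599 131.655,70.710

[2] S671→`#ff0000` (cut); open run; points: 12.338,23.361 63.812,30.504

[3] S515→`#0000ff` (score); closed run; points: 182.161,38.643 175.739,32.019 176.915,22.868 184.802,18.082 193.462,21.264 196.373,30.019 191.344,37.753

[4] S671→`#ff0000` (cut); open run; points: 208.982,27.078 229.259,68.401 35.817,73.503 24.025,55.767 44.414,13.197

<svg xmlns="http://www.w3.org/2000/svg" width="235.073mm" height="98.348mm" viewBox="0 0 235.073 98.348">
  <polygon points="134.210,57.866 131.655,45.022 124.379,34.133 113.490,26.857 100.646,24.302 87.802,26.857 76.913,34.133 69.637,45.022 67.082,57.866 69.637,70.710 76.913,81.599 87.802,88.875 100.646,91.430 113.490,88.875 124.379,81.599 131.655,70.710" fill="none" stroke="#ff0000"/>
  <polyline points="12.338,23.361 63.812,30.504" fill="none" stroke="#ff0000"/>
  <polygon points="182.161,38.643 175.739,32.019 176.915,22.868 184.802,18.082 193.462,21.264 196.373,30.019 191.344,37.753" fill="none" stroke="#0000ff"/>
  <polyline points="208.982,27.078 229.259,68.401 35.817,73.503 24.025,55.767 44.414,13.197" fill="none" stroke="#ff0000"/>
</svg>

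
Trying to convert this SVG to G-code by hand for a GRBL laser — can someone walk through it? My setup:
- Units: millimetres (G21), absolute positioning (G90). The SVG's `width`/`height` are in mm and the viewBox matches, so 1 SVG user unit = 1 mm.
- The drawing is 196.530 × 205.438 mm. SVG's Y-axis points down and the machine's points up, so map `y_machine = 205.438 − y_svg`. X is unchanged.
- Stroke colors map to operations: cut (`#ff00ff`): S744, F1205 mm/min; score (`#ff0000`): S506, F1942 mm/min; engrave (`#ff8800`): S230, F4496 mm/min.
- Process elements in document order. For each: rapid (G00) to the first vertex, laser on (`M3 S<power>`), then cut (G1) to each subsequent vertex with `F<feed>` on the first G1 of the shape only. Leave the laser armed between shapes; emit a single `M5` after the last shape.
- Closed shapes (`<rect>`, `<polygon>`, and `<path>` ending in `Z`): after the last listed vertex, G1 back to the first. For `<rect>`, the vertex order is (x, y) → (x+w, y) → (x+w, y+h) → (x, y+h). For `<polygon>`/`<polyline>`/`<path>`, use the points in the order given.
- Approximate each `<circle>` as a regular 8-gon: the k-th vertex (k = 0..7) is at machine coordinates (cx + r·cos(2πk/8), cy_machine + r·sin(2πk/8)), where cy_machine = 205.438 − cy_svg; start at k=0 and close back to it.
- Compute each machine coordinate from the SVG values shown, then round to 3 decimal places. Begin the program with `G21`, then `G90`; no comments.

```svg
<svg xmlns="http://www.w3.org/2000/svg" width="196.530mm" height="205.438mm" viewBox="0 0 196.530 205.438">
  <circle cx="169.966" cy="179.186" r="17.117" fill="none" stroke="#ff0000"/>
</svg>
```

G21
G90
G00 X187.083 Y26.252
M3 S506
G1 X182.070 Y38.356 F1942
G1 X169.966 Y43.369
G1 X157.862 Y38.356
G1 X152.849 Y26.252
G1 X157.862 Y14.148
G1 X169.966 Y9.135
G1 X182.070 Y14.148
G1 X187.083 Y26.252
M5

1 u = 1 mm; y_m = 205.438 − y.

[1] `<circle>` circle, #ff0000→score S506 F1942: (187.083,26.252) → (182.070,38.356) → (169.966,43.369) → (157.862,38.356) → (152.849,26.252) → (157.862,14.148) → (169.966,9.135) → (182.070,14.148) → (187.083,26.252) (closed)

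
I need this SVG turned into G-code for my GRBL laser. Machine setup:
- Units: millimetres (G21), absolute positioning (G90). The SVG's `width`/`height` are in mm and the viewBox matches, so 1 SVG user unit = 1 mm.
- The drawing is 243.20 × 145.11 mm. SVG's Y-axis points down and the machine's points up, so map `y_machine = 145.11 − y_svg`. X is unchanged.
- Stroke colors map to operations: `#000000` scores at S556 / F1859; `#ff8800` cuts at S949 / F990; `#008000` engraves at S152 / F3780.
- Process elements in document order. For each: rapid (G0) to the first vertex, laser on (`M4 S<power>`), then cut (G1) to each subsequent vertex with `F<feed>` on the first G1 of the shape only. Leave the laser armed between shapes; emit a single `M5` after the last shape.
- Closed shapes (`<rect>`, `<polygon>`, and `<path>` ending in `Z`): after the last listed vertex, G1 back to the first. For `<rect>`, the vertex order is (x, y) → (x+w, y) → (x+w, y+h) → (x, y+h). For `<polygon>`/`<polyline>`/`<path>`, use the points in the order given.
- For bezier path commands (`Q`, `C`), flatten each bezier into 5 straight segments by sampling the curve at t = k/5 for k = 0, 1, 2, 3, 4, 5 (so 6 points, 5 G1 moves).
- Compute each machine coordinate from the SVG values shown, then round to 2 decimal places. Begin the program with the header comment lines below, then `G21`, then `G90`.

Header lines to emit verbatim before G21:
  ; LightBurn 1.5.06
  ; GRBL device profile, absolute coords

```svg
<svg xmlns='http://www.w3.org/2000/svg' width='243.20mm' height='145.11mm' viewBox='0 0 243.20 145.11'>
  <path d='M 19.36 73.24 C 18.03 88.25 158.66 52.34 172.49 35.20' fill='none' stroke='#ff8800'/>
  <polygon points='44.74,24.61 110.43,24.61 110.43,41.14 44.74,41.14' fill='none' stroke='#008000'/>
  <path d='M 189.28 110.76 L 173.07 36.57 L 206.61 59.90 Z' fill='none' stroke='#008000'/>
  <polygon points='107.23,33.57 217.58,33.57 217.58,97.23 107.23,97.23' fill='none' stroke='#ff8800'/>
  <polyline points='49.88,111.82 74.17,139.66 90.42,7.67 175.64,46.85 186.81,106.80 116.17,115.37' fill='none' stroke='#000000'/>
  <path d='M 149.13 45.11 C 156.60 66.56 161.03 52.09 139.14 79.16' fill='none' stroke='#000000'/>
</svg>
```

1 u = 1 mm; y_m = 145.11 − y.

[1] `<path>` cubic bezier, #ff8800→cut S949 F990: (19.36,71.87) → (33.45,68.42) → (68.70,73.84) → (112.23,84.79) → (151.13,97.93) → (172.49,109.91)

[2] `<polygon>` rectangle, #008000→engrave S152 F3780: (44.74,120.50) → (110.43,120.50) → (110.43,103.97) → (44.74,103.97) → (44.74,120.50) (closed)

[3] `<path>` closed polygon, #008000→engrave S152 F3780: (189.28,34.35) → (173.07,108.54) → (206.61,85.21) → (189.28,34.35) (closed)

[4] `<polygon>` rectangle, #ff8800→cut S949 F990: (107.23,111.54) → (217.58,111.54) → (217.58,47.88) → (107.23,47.88) → (107.23,111.54) (closed)

[5] `<polyline>` open polyline, #000000→score S556 F1859: (49.88,33.29) → (74.17,5.45) → (90.42,137.44) → (175.64,98.26) → (186.81,38.31) → (116.17,29.74)

[6] `<path>` cubic bezier, #000000→score S556 F1859: (149.13,100.00) → (153.06,90.82) → (155.14,86.54) → (154.26,83.45) → (149.30,77.83) → (139.14,65.95)

; LightBurn 1.5.06
; GRBL device profile, absolute coords
G21
G90
G0 X19.36 Y71.87
M4 S949
G1 X33.45 Y68.42 F990
G1 X68.70 Y73.84
G1 X112.23 Y84.79
G1 X151.13 Y97.93
G1 X172.49 Y109.91
G0 X44.74 Y120.50
M4 S152
G1 X110.43 Y120.50 F3780
G1 X110.43 Y103.97
G1 X44.74 Y103.97
G1 X44.74 Y120.50
G0 X189.28 Y34.35
M4 S152
G1 X173.07 Y108.54 F3780
G1 X206.61 Y85.21
G1 X189.28 Y34.35
G0 X107.23 Y111.54
M4 S949
G1 X217.58 Y111.54 F990
G1 X217.58 Y47.88
G1 X107.23 Y47.88
G1 X107.23 Y111.54
G0 X49.88 Y33.29
M4 S556
G1 X74.17 Y5.45 F1859
G1 X90.42 Y137.44
G1 X175.64 Y98.26
G1 X186.81 Y38.31
G1 X116.17 Y29.74
G0 X149.13 Y100.00
M4 S556
G1 X153.06 Y90.82 F1859
G1 X155.14 Y86.54
G1 X154.26 Y83.45
G1 X149.30 Y77.83
G1 X139.14 Y65.95
M5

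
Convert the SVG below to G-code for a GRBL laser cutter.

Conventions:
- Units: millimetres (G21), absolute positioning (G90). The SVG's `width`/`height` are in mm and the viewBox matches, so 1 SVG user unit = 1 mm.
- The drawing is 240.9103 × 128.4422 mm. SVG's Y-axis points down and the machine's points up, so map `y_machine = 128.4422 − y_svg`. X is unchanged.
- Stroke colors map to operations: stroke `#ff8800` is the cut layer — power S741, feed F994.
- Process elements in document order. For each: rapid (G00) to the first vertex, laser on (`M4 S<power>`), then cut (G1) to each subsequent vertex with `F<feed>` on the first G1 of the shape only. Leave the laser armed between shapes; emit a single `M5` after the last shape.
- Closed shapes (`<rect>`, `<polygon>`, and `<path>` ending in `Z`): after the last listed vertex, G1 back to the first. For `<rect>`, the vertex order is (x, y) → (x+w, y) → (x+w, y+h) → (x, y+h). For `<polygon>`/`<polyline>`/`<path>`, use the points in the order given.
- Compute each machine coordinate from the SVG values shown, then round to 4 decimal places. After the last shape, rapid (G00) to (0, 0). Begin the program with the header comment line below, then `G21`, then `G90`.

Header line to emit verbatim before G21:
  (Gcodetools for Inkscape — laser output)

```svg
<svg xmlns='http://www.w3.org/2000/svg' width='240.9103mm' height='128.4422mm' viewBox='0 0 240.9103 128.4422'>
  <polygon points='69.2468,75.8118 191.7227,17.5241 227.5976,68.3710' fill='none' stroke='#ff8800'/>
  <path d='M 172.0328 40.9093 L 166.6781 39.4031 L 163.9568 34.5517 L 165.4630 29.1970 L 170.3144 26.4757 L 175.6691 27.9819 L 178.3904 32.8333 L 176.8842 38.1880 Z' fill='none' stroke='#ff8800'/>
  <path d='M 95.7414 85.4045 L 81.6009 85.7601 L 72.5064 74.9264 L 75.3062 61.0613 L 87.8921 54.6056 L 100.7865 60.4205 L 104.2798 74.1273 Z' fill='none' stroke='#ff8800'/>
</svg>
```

(Gcodetools for Inkscape — laser output)
G21
G90
G00 X69.2468 Y52.6304
M4 S741
G1 X191.7227 Y110.9181 F994
G1 X227.5976 Y60.0712
G1 X69.2468 Y52.6304
G00 X172.0328 Y87.5329
M4 S741
G1 X166.6781 Y89.0391 F994
G1 X163.9568 Y93.8905
G1 X165.4630 Y99.2452
G1 X170.3144 Y101.9665
G1 X175.6691 Y100.4603
G1 X178.3904 Y95.6089
G1 X176.8842 Y90.2542
G1 X172.0328 Y87.5329
G00 X95.7414 Y43.0377
M4 S741
G1 X81.6009 Y42.6821 F994
G1 X72.5064 Y53.5158
G1 X75.3062 Y67.3809
G1 X87.8921 Y73.8366
G1 X100.7865 Y68.0217
G1 X104.2798 Y54.3149
G1 X95.7414 Y43.0377
M5
G00 X0.0000 Y0.0000

Since the viewBox matches the mm dimensions, user units are millimetres directly. The only transform is the Y-flip y_m = 128.4422 − y_svg.

Shape 1 is a closed polygon drawn with `<polygon>`. Its stroke #ff8800 means cut at S741, F994. After flipping Y the toolpath is (69.2468,52.6304) → (191.7227,110.9181) → (227.5976,60.0712) → (69.2468,52.6304), returning to the start.

Shape 2 is a regular polygon drawn with `<path>`. Its stroke #ff8800 means cut at S741, F994. After flipping Y the toolpath is (172.0328,87.5329) → (166.6781,89.0391) → (163.9568,93.8905) → (165.4630,99.2452) → (170.3144,101.9665) → (175.6691,100.4603) → (178.3904,95.6089) → (176.8842,90.2542) → (172.0328,87.5329), returning to the start.

Shape 3 is a regular polygon drawn with `<path>`. Its stroke #ff8800 means cut at S741, F994. After flipping Y the toolpath is (95.7414,43.0377) → (81.6009,42.6821) → (72.5064,53.5158) → (75.3062,67.3809) → (87.8921,73.8366) → (100.7865,68.0217) → (104.2798,54.3149) → (95.7414,43.0377), returning to the start.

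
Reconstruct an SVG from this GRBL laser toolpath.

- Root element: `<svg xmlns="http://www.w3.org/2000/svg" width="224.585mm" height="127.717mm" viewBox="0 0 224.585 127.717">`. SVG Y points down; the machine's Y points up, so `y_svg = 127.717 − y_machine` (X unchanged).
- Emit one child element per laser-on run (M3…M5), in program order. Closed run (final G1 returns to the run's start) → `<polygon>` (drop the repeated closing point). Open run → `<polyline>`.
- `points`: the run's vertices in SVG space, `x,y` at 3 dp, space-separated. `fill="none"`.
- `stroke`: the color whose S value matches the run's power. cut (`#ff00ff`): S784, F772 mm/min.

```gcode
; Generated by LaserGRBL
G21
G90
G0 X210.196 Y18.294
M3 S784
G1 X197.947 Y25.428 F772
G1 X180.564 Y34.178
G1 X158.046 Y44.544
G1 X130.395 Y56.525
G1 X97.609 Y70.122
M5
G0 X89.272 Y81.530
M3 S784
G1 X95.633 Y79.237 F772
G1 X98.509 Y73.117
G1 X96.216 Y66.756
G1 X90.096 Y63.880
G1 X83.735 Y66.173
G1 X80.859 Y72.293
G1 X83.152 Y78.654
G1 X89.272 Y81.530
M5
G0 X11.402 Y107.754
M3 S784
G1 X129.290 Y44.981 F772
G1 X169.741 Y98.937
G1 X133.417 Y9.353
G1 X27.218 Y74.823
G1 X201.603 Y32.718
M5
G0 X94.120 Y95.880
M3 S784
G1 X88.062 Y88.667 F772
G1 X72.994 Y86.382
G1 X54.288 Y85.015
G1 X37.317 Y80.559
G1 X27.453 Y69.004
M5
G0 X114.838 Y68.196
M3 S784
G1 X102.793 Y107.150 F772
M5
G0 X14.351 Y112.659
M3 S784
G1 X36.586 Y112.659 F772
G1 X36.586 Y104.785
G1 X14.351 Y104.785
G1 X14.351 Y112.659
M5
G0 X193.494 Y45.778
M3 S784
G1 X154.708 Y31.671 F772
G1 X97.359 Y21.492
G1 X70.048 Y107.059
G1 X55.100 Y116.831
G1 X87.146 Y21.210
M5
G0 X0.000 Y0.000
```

y_svg = 127.717 − y_m. Every run uses S784, so all elements get stroke `#ff00ff` (cut).

[1] open run; points: 210.196,109.423 197.947,102.289 180.564,93.539 158.046,83.173 130.395,71.192 97.609,57.595

[2] closed run; points: 89.272,46.187 95.633,48.480 98.509,54.600 96.216,60.961 90.096,63.837 83.735,61.544 80.859,55.424 83.152,49.063

[3] open run; points: 11.402,19.963 129.290,82.736 169.741,28.780 133.417,118.364 27.218,52.894 201.603,94.999

[4] open run; points: 94.120,31.837 88.062,39.050 72.994,41.335 54.288,42.702 37.317,47.158 27.453,58.713

[5] open run; points: 114.838,59.521 102.793,20.567

[6] closed run; points: 14.351,15.058 36.586,15.058 36.586,22.932 14.351,22.932

[7] open run; points: 193.494,81.939 154.708,96.046 97.359,106.225 70.048,20.658 55.100,10.886 87.146,106.507

<svg xmlns="http://www.w3.org/2000/svg" width="224.585mm" height="127.717mm" viewBox="0 0 224.585 127.717">
  <polyline points="210.196,109.423 197.947,102.289 180.564,93.539 158.046,83.173 130.395,71.192 97.609,57.595" fill="none" stroke="#ff00ff"/>
  <polygon points="89.272,46.187 95.633,48.480 98.509,54.600 96.216,60.961 90.096,63.837 83.735,61.544 80.859,55.424 83.152,49.063" fill="none" stroke="#ff00ff"/>
  <polyline points="11.402,19.963 129.290,82.736 169.741,28.780 133.417,118.364 27.218,52.894 201.603,94.999" fill="none" stroke="#ff00ff"/>
  <polyline points="94.120,31.837 88.062,39.050 72.994,41.335 54.288,42.702 37.317,47.158 27.453,58.713" fill="none" stroke="#ff00ff"/>
  <polyline points="114.838,59.521 102.793,20.567" fill="none" stroke="#ff00ff"/>
  <polygon points="14.351,15.058 36.586,15.058 36.586,22.932 14.351,22.932" fill="none" stroke="#ff00ff"/>
  <polyline points="193.494,81.939 154.708,96.046 97.359,106.225 70.048,20.658 55.100,10.886 87.146,106.507" fill="none" stroke="#ff00ff"/>
</svg>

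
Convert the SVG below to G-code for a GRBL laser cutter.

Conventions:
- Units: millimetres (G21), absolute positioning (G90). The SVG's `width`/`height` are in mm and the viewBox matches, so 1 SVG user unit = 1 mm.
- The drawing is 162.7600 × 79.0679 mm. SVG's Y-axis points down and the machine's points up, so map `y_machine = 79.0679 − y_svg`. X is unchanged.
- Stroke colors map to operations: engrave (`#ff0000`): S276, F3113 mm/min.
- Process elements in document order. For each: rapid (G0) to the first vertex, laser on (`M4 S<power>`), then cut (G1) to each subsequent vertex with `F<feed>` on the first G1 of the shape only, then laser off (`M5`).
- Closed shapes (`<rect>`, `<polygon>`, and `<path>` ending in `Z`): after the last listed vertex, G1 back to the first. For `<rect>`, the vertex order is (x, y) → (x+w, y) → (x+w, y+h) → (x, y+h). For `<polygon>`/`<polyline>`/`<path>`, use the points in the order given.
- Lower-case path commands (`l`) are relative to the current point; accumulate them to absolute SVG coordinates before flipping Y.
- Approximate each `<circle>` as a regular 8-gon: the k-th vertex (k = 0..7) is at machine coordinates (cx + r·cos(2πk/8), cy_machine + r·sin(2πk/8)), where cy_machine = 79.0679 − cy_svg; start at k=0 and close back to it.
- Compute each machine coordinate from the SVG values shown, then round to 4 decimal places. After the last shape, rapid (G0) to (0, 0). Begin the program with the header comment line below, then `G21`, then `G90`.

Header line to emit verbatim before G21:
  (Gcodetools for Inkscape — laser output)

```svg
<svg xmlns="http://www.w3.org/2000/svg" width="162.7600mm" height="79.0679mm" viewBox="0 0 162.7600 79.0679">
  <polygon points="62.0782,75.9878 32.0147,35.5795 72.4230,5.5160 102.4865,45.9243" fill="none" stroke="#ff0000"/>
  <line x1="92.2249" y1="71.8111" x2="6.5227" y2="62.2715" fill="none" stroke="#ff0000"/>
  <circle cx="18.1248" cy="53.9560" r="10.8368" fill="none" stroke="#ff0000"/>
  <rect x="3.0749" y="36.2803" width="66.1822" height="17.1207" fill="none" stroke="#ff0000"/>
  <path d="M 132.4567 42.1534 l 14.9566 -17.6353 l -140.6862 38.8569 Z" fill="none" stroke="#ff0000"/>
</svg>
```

viewBox `0 0 162.7600 79.0679` with mm width/height → 1 unit = 1 mm. Flip: y_m = 79.0679 − y_svg.

**Shape 1** — `<polygon>` regular polygon, stroke `#ff0000` → engrave (S276, F3113). Machine vertices: (62.0782,3.0801) → (32.0147,43.4884) → (72.4230,73.5519) → (102.4865,33.1436) → (62.0782,3.0801). Closed: final G1 returns to the first vertex.

**Shape 2** — `<line>` line segment, stroke `#ff0000` → engrave (S276, F3113). Machine vertices: (92.2249,7.2568) → (6.5227,16.7964). Open path.

**Shape 3** — `<circle>` circle, stroke `#ff0000` → engrave (S276, F3113). Machine vertices: (28.9616,25.1119) → (25.7876,32.7747) → (18.1248,35.9487) → (10.4620,32.7747) → (7.2880,25.1119) → (10.4620,17.4491) → (18.1248,14.2751) → (25.7876,17.4491) → (28.9616,25.1119). Closed: final G1 returns to the first vertex.

**Shape 4** — `<rect>` rectangle, stroke `#ff0000` → engrave (S276, F3113). Machine vertices: (3.0749,42.7876) → (69.2571,42.7876) → (69.2571,25.6669) → (3.0749,25.6669) → (3.0749,42.7876). Closed: final G1 returns to the first vertex.

**Shape 5** — `<path>` closed polygon, stroke `#ff0000` → engrave (S276, F3113). Machine vertices: (132.4567,36.9145) → (147.4133,54.5498) → (6.7271,15.6929) → (132.4567,36.9145). Closed: final G1 returns to the first vertex.

(Gcodetools for Inkscape — laser output)
G21
G90
G0 X62.0782 Y3.0801
M4 S276
G1 X32.0147 Y43.4884 F3113
G1 X72.4230 Y73.5519
G1 X102.4865 Y33.1436
G1 X62.0782 Y3.0801
M5
G0 X92.2249 Y7.2568
M4 S276
G1 X6.5227 Y16.7964 F3113
M5
G0 X28.9616 Y25.1119
M4 S276
G1 X25.7876 Y32.7747 F3113
G1 X18.1248 Y35.9487
G1 X10.4620 Y32.7747
G1 X7.2880 Y25.1119
G1 X10.4620 Y17.4491
G1 X18.1248 Y14.2751
G1 X25.7876 Y17.4491
G1 X28.9616 Y25.1119
M5
G0 X3.0749 Y42.7876
M4 S276
G1 X69.2571 Y42.7876 F3113
G1 X69.2571 Y25.6669
G1 X3.0749 Y25.6669
G1 X3.0749 Y42.7876
M5
G0 X132.4567 Y36.9145
M4 S276
G1 X147.4133 Y54.5498 F3113
G1 X6.7271 Y15.6929
G1 X132.4567 Y36.9145
M5
G0 X0.0000 Y0.0000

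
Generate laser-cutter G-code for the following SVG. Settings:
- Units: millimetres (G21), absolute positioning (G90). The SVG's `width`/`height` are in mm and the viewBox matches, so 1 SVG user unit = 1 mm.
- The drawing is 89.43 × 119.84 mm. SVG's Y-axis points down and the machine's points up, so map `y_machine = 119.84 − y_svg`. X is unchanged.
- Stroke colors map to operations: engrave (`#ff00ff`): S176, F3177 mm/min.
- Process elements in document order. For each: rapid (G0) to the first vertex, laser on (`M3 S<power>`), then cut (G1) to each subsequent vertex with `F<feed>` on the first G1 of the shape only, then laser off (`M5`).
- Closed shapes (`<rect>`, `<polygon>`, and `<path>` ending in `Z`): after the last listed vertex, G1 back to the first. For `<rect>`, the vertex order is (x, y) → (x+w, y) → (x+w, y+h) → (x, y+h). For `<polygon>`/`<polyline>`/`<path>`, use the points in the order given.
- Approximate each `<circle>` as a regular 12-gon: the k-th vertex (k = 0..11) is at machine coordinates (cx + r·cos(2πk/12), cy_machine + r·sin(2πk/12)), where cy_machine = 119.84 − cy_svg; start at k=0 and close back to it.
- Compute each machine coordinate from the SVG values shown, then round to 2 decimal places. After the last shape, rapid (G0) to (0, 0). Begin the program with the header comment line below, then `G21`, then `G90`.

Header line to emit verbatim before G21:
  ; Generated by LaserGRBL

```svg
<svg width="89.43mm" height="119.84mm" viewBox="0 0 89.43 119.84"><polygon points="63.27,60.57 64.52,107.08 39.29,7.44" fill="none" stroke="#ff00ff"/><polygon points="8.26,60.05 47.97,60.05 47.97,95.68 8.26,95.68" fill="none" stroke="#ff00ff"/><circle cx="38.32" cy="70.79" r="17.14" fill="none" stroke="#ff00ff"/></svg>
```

Since the viewBox matches the mm dimensions, user units are millimetres directly. The only transform is the Y-flip y_m = 119.84 − y_svg.

Shape 1 is a closed polygon drawn with `<polygon>`. Its stroke #ff00ff means engrave at S176, F3177. After flipping Y the toolpath is (63.27,59.27) → (64.52,12.76) → (39.29,112.40) → (63.27,59.27), returning to the start.

Shape 2 is a rectangle drawn with `<polygon>`. Its stroke #ff00ff means engrave at S176, F3177. After flipping Y the toolpath is (8.26,59.79) → (47.97,59.79) → (47.97,24.16) → (8.26,24.16) → (8.26,59.79), returning to the start.

Shape 3 is a circle drawn with `<circle>`. Its stroke #ff00ff means engrave at S176, F3177. After flipping Y the toolpath is (55.46,49.05) → (53.16,57.62) → (46.89,63.89) → (38.32,66.19) → (29.75,63.89) → (23.48,57.62) → (21.18,49.05) → (23.48,40.48) → (29.75,34.21) → (38.32,31.91) → (46.89,34.21) → (53.16,40.48) → (55.46,49.05), returning to the start.

; Generated by LaserGRBL
G21
G90
G0 X63.27 Y59.27
M3 S176
G1 X64.52 Y12.76 F3177
G1 X39.29 Y112.40
G1 X63.27 Y59.27
M5
G0 X8.26 Y59.79
M3 S176
G1 X47.97 Y59.79 F3177
G1 X47.97 Y24.16
G1 X8.26 Y24.16
G1 X8.26 Y59.79
M5
G0 X55.46 Y49.05
M3 S176
G1 X53.16 Y57.62 F3177
G1 X46.89 Y63.89
G1 X38.32 Y66.19
G1 X29.75 Y63.89
G1 X23.48 Y57.62
G1 X21.18 Y49.05
G1 X23.48 Y40.48
G1 X29.75 Y34.21
G1 X38.32 Y31.91
G1 X46.89 Y34.21
G1 X53.16 Y40.48
G1 X55.46 Y49.05
M5
G0 X0.00 Y0.00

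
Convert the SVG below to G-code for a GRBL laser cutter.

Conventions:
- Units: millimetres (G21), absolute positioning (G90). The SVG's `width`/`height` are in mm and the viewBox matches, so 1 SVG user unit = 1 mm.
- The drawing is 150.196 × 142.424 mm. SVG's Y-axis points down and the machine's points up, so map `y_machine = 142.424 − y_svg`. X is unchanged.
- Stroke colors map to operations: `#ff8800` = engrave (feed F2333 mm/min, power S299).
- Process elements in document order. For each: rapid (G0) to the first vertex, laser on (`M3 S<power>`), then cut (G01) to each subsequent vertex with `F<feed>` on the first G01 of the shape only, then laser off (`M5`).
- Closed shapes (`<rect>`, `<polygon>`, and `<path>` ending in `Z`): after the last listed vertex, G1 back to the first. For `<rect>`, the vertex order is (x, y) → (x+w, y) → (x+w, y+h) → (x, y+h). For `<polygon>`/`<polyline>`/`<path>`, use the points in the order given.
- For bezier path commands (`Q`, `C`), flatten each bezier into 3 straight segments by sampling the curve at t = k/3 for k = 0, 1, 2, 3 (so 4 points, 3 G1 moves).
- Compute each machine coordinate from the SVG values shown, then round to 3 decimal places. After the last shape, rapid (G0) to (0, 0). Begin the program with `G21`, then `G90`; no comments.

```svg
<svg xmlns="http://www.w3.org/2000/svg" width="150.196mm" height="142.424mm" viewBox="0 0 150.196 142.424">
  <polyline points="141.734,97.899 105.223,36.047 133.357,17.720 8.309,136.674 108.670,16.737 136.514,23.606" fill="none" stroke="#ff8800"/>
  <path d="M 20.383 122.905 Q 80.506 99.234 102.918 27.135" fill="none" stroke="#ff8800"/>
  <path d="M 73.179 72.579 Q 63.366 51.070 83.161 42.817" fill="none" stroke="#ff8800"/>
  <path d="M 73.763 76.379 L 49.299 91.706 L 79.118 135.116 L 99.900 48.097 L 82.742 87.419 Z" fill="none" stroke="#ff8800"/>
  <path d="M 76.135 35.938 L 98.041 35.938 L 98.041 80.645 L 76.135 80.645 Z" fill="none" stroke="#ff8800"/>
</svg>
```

1 u = 1 mm; y_m = 142.424 − y.

[1] `<polyline>` open polyline, #ff8800→engrave S299 F2333: (141.734,44.525) → (105.223,106.377) → (133.357,124.704) → (8.309,5.750) → (108.670,125.687) → (136.514,118.818)

[2] `<path>` quadratic bezier, #ff8800→engrave S299 F2333: (20.383,19.519) → (56.275,40.681) → (83.787,72.604) → (102.918,115.289)

[3] `<path>` quadratic bezier, #ff8800→engrave S299 F2333: (73.179,69.845) → (69.927,82.711) → (73.254,92.632) → (83.161,99.607)

[4] `<path>` closed polygon, #ff8800→engrave S299 F2333: (73.763,66.045) → (49.299,50.718) → (79.118,7.308) → (99.900,94.327) → (82.742,55.005) → (73.763,66.045) (closed)

[5] `<path>` rectangle, #ff8800→engrave S299 F2333: (76.135,106.486) → (98.041,106.486) → (98.041,61.779) → (76.135,61.779) → (76.135,106.486) (closed)

G21
G90
G0 X141.734 Y44.525
M3 S299
G01 X105.223 Y106.377 F2333
G01 X133.357 Y124.704
G01 X8.309 Y5.750
G01 X108.670 Y125.687
G01 X136.514 Y118.818
M5
G0 X20.383 Y19.519
M3 S299
G01 X56.275 Y40.681 F2333
G01 X83.787 Y72.604
G01 X102.918 Y115.289
M5
G0 X73.179 Y69.845
M3 S299
G01 X69.927 Y82.711 F2333
G01 X73.254 Y92.632
G01 X83.161 Y99.607
M5
G0 X73.763 Y66.045
M3 S299
G01 X49.299 Y50.718 F2333
G01 X79.118 Y7.308
G01 X99.900 Y94.327
G01 X82.742 Y55.005
G01 X73.763 Y66.045
M5
G0 X76.135 Y106.486
M3 S299
G01 X98.041 Y106.486 F2333
G01 X98.041 Y61.779
G01 X76.135 Y61.779
G01 X76.135 Y106.486
M5
G0 X0.000 Y0.000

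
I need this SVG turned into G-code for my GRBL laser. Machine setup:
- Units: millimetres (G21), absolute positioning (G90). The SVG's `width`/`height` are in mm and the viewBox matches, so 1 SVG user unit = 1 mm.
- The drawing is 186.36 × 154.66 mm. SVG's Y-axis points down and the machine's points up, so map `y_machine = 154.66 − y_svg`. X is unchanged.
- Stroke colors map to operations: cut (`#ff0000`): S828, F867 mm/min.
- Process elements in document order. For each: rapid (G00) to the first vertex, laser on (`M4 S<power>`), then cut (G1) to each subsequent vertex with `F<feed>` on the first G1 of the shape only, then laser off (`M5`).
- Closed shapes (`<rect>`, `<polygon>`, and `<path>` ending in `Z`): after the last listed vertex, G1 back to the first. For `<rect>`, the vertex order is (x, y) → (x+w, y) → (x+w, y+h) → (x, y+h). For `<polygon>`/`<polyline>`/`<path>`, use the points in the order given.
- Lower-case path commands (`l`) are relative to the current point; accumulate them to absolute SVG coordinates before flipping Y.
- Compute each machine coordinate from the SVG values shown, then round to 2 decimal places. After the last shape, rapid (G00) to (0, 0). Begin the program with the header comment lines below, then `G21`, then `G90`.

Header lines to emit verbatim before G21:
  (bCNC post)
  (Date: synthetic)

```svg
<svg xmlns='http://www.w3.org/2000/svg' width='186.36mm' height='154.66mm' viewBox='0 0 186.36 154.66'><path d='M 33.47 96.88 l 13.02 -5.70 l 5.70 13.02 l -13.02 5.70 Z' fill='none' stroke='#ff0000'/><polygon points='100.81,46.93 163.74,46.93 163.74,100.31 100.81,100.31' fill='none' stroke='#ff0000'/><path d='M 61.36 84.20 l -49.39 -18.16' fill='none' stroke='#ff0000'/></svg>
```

(bCNC post)
(Date: synthetic)
G21
G90
G00 X33.47 Y57.78
M4 S828
G1 X46.49 Y63.48 F867
G1 X52.19 Y50.46
G1 X39.17 Y44.76
G1 X33.47 Y57.78
M5
G00 X100.81 Y107.73
M4 S828
G1 X163.74 Y107.73 F867
G1 X163.74 Y54.35
G1 X100.81 Y54.35
G1 X100.81 Y107.73
M5
G00 X61.36 Y70.46
M4 S828
G1 X11.97 Y88.62 F867
M5
G00 X0.00 Y0.00

viewBox `0 0 186.36 154.66` with mm width/height → 1 unit = 1 mm. Flip: y_m = 154.66 − y_svg.

**Shape 1** — `<path>` regular polygon, stroke `#ff0000` → cut (S828, F867). Machine vertices: (33.47,57.78) → (46.49,63.48) → (52.19,50.46) → (39.17,44.76) → (33.47,57.78). Closed: final G1 returns to the first vertex.

**Shape 2** — `<polygon>` rectangle, stroke `#ff0000` → cut (S828, F867). Machine vertices: (100.81,107.73) → (163.74,107.73) → (163.74,54.35) → (100.81,54.35) → (100.81,107.73). Closed: final G1 returns to the first vertex.

**Shape 3** — `<path>` line segment, stroke `#ff0000` → cut (S828, F867). Machine vertices: (61.36,70.46) → (11.97,88.62). Open path.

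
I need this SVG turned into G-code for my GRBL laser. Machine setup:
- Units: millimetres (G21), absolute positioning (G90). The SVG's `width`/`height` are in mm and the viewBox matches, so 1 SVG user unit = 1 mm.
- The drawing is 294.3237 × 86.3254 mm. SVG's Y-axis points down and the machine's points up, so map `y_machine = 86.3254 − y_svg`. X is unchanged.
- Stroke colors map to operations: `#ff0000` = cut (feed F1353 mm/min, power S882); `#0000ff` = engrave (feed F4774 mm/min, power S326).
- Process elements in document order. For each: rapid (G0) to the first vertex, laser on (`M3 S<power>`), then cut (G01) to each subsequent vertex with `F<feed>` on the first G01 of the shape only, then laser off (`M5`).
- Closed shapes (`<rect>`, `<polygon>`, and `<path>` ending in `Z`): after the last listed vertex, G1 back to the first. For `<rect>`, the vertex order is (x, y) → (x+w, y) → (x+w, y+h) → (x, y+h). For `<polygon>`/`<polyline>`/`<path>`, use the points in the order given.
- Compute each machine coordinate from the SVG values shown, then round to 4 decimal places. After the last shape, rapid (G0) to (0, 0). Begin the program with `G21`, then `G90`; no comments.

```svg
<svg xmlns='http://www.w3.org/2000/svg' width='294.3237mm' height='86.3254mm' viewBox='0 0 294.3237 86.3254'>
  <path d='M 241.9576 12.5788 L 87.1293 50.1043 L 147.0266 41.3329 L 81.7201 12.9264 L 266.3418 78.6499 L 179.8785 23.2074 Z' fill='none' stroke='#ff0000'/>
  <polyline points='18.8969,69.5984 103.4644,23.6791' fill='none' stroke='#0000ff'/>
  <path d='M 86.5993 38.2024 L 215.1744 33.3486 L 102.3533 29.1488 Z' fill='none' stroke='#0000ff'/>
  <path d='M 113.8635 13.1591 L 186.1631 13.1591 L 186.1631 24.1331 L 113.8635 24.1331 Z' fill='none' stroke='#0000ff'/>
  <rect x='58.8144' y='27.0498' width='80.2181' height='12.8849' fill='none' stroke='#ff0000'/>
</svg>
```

Since the viewBox matches the mm dimensions, user units are millimetres directly. The only transform is the Y-flip y_m = 86.3254 − y_svg.

Shape 1 is a closed polygon drawn with `<path>`. Its stroke #ff0000 means cut at S882, F1353. After flipping Y the toolpath is (241.9576,73.7466) → (87.1293,36.2211) → (147.0266,44.9925) → (81.7201,73.3990) → (266.3418,7.6755) → (179.8785,63.1180) → (241.9576,73.7466), returning to the start.

Shape 2 is a line segment drawn with `<polyline>`. Its stroke #0000ff means engrave at S326, F4774. After flipping Y the toolpath is (18.8969,16.7270) → (103.4644,62.6463).

Shape 3 is a closed polygon drawn with `<path>`. Its stroke #0000ff means engrave at S326, F4774. After flipping Y the toolpath is (86.5993,48.1230) → (215.1744,52.9768) → (102.3533,57.1766) → (86.5993,48.1230), returning to the start.

Shape 4 is a rectangle drawn with `<path>`. Its stroke #0000ff means engrave at S326, F4774. After flipping Y the toolpath is (113.8635,73.1663) → (186.1631,73.1663) → (186.1631,62.1923) → (113.8635,62.1923) → (113.8635,73.1663), returning to the start.

Shape 5 is a rectangle drawn with `<rect>`. Its stroke #ff0000 means cut at S882, F1353. After flipping Y the toolpath is (58.8144,59.2756) → (139.0325,59.2756) → (139.0325,46.3907) → (58.8144,46.3907) → (58.8144,59.2756), returning to the start.

G21
G90
G0 X241.9576 Y73.7466
M3 S882
G01 X87.1293 Y36.2211 F1353
G01 X147.0266 Y44.9925
G01 X81.7201 Y73.3990
G01 X266.3418 Y7.6755
G01 X179.8785 Y63.1180
G01 X241.9576 Y73.7466
M5
G0 X18.8969 Y16.7270
M3 S326
G01 X103.4644 Y62.6463 F4774
M5
G0 X86.5993 Y48.1230
M3 S326
G01 X215.1744 Y52.9768 F4774
G01 X102.3533 Y57.1766
G01 X86.5993 Y48.1230
M5
G0 X113.8635 Y73.1663
M3 S326
G01 X186.1631 Y73.1663 F4774
G01 X186.1631 Y62.1923
G01 X113.8635 Y62.1923
G01 X113.8635 Y73.1663
M5
G0 X58.8144 Y59.2756
M3 S882
G01 X139.0325 Y59.2756 F1353
G01 X139.0325 Y46.3907
G01 X58.8144 Y46.3907
G01 X58.8144 Y59.2756
M5
G0 X0.0000 Y0.0000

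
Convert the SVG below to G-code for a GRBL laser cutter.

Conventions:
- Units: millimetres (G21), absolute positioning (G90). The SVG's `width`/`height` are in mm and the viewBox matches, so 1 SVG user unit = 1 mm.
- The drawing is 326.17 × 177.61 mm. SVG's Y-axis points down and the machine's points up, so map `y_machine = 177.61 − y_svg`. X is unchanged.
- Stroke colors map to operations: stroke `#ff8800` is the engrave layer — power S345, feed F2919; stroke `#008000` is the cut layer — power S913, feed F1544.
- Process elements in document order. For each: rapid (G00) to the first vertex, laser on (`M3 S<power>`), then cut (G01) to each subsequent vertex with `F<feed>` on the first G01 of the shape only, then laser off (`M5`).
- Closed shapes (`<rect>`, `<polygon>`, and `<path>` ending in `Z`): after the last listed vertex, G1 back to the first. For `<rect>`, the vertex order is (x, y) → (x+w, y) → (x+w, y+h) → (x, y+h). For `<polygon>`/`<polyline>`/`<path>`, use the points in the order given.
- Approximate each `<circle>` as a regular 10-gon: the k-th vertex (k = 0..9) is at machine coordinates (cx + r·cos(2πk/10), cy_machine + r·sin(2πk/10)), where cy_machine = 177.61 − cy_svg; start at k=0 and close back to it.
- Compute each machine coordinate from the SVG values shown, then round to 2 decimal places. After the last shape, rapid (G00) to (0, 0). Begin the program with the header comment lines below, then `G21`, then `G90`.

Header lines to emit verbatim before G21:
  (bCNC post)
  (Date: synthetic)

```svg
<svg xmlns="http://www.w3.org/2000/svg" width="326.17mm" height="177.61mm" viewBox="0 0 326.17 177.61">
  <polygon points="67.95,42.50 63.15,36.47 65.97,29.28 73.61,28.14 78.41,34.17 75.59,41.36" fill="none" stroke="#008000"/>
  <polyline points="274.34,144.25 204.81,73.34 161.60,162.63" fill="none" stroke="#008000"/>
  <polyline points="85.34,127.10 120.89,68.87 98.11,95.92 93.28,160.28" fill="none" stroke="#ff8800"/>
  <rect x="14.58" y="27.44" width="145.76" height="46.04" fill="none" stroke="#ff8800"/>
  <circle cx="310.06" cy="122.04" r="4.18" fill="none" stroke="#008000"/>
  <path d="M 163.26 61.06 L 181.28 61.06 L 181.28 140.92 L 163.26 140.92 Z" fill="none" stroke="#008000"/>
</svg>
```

(bCNC post)
(Date: synthetic)
G21
G90
G00 X67.95 Y135.11
M3 S913
G01 X63.15 Y141.14 F1544
G01 X65.97 Y148.33
G01 X73.61 Y149.47
G01 X78.41 Y143.44
G01 X75.59 Y136.25
G01 X67.95 Y135.11
M5
G00 X274.34 Y33.36
M3 S913
G01 X204.81 Y104.27 F1544
G01 X161.60 Y14.98
M5
G00 X85.34 Y50.51
M3 S345
G01 X120.89 Y108.74 F2919
G01 X98.11 Y81.69
G01 X93.28 Y17.33
M5
G00 X14.58 Y150.17
M3 S345
G01 X160.34 Y150.17 F2919
G01 X160.34 Y104.13
G01 X14.58 Y104.13
G01 X14.58 Y150.17
M5
G00 X314.24 Y55.57
M3 S913
G01 X313.44 Y58.03 F1544
G01 X311.35 Y59.55
G01 X308.77 Y59.55
G01 X306.68 Y58.03
G01 X305.88 Y55.57
G01 X306.68 Y53.11
G01 X308.77 Y51.59
G01 X311.35 Y51.59
G01 X313.44 Y53.11
G01 X314.24 Y55.57
M5
G00 X163.26 Y116.55
M3 S913
G01 X181.28 Y116.55 F1544
G01 X181.28 Y36.69
G01 X163.26 Y36.69
G01 X163.26 Y116.55
M5
G00 X0.00 Y0.00

viewBox `0 0 326.17 177.61` with mm width/height → 1 unit = 1 mm. Flip: y_m = 177.61 − y_svg.

**Shape 1** — `<polygon>` regular polygon, stroke `#008000` → cut (S913, F1544). Machine vertices: (67.95,135.11) → (63.15,141.14) → (65.97,148.33) → (73.61,149.47) → (78.41,143.44) → (75.59,136.25) → (67.95,135.11). Closed: final G1 returns to the first vertex.

**Shape 2** — `<polyline>` open polyline, stroke `#008000` → cut (S913, F1544). Machine vertices: (274.34,33.36) → (204.81,104.27) → (161.60,14.98). Open path.

**Shape 3** — `<polyline>` open polyline, stroke `#ff8800` → engrave (S345, F2919). Machine vertices: (85.34,50.51) → (120.89,108.74) → (98.11,81.69) → (93.28,17.33). Open path.

**Shape 4** — `<rect>` rectangle, stroke `#ff8800` → engrave (S345, F2919). Machine vertices: (14.58,150.17) → (160.34,150.17) → (160.34,104.13) → (14.58,104.13) → (14.58,150.17). Closed: final G1 returns to the first vertex.

**Shape 5** — `<circle>` circle, stroke `#008000` → cut (S913, F1544). Machine vertices: (314.24,55.57) → (313.44,58.03) → (311.35,59.55) → (308.77,59.55) → (306.68,58.03) → (305.88,55.57) → (306.68,53.11) → (308.77,51.59) → (311.35,51.59) → (313.44,53.11) → (314.24,55.57). Closed: final G1 returns to the first vertex.

**Shape 6** — `<path>` rectangle, stroke `#008000` → cut (S913, F1544). Machine vertices: (163.26,116.55) → (181.28,116.55) → (181.28,36.69) → (163.26,36.69) → (163.26,116.55). Closed: final G1 returns to the first vertex.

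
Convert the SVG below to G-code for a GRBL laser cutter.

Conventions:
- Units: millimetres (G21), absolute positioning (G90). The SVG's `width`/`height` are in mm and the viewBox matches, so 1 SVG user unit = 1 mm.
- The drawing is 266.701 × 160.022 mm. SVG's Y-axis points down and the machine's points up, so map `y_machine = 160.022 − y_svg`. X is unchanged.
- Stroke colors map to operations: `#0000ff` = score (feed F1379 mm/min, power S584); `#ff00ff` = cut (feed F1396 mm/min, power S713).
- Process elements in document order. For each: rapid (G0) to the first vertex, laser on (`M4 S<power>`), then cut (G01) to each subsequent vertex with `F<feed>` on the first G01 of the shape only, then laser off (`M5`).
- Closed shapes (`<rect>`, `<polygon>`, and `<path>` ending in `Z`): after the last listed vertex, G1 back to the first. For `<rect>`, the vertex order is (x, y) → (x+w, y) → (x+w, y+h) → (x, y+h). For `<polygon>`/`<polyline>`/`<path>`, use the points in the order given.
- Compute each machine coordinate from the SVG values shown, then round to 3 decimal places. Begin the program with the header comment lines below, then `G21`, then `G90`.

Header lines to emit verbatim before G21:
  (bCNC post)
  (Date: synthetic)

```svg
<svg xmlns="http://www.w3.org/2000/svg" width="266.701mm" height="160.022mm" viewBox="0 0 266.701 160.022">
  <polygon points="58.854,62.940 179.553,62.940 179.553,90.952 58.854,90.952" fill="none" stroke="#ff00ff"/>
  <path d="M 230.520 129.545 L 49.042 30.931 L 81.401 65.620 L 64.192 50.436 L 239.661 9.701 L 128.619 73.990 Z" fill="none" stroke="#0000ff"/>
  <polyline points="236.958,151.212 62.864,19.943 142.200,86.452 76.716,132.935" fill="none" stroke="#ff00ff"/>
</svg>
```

(bCNC post)
(Date: synthetic)
G21
G90
G0 X58.854 Y97.082
M4 S713
G01 X179.553 Y97.082 F1396
G01 X179.553 Y69.070
G01 X58.854 Y69.070
G01 X58.854 Y97.082
M5
G0 X230.520 Y30.477
M4 S584
G01 X49.042 Y129.091 F1379
G01 X81.401 Y94.402
G01 X64.192 Y109.586
G01 X239.661 Y150.321
G01 X128.619 Y86.032
G01 X230.520 Y30.477
M5
G0 X236.958 Y8.810
M4 S713
G01 X62.864 Y140.079 F1396
G01 X142.200 Y73.570
G01 X76.716 Y27.087
M5

Since the viewBox matches the mm dimensions, user units are millimetres directly. The only transform is the Y-flip y_m = 160.022 − y_svg.

Shape 1 is a rectangle drawn with `<polygon>`. Its stroke #ff00ff means cut at S713, F1396. After flipping Y the toolpath is (58.854,97.082) → (179.553,97.082) → (179.553,69.070) → (58.854,69.070) → (58.854,97.082), returning to the start.

Shape 2 is a closed polygon drawn with `<path>`. Its stroke #0000ff means score at S584, F1379. After flipping Y the toolpath is (230.520,30.477) → (49.042,129.091) → (81.401,94.402) → (64.192,109.586) → (239.661,150.321) → (128.619,86.032) → (230.520,30.477), returning to the start.

Shape 3 is a open polyline drawn with `<polyline>`. Its stroke #ff00ff means cut at S713, F1396. After flipping Y the toolpath is (236.958,8.810) → (62.864,140.079) → (142.200,73.570) → (76.716,27.087).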